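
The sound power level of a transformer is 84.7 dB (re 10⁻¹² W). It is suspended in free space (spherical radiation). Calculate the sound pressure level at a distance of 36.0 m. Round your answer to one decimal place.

42.6 dB

The power spreads over a sphere of area 4π·r², so L_p = L_w − 10·log₁₀(4π·r²).
4π·r² = 1.629e+04 m², 10·log₁₀ of that is 42.118 dB.
L_p = 84.7 − 42.118 = 42.58 dB.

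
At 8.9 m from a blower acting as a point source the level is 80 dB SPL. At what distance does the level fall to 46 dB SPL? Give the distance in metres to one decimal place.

For a point source L₁ − L₂ = 20·log₁₀(r₂/r₁), so r₂ = r₁·10^((L₁−L₂)/20).
r₂ = 8.9·10^((80−46)/20) = 8.9·10^(34.0/20) = 446.06 m.

446.1 m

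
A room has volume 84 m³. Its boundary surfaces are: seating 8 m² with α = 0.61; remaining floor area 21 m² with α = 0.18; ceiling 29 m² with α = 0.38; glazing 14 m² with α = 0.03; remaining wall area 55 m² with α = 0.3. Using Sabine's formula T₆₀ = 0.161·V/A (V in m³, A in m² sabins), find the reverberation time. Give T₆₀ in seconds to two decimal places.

0.37 s

Total absorption A = 8·0.61 + 21·0.18 + 29·0.38 + 14·0.03 + 55·0.3 = 36.60 m² sabins.
T₆₀ = 0.161 × 84 / 36.60 = 0.370 s.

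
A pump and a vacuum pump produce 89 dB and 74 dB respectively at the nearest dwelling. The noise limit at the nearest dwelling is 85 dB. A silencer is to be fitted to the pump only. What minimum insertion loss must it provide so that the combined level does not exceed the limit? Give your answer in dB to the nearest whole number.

Fixed contribution from the other source: Σ 10^(L/10) = 10^(74/10) = 2.512e+07 (74.00 dB).
The limit corresponds to 10^(85/10) = 3.162e+08; subtracting the fixed part leaves 2.911e+08 for the pump, i.e. 84.64 dB.
So the pump must be reduced from 89 to 84.64 dB: IL = 4.36 dB.

4 dB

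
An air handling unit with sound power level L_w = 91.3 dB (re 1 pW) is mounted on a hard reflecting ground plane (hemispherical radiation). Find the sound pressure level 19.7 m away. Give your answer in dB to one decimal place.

57.4 dB

L_p = L_w − 10·log₁₀(2π·r²) with r = 19.7 m.
2π·r² = 2438 m², 10·log₁₀ of that is 33.871 dB.
L_p = 91.3 − 33.871 = 57.43 dB.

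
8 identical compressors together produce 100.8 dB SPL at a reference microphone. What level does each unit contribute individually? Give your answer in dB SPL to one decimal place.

91.8 dB SPL

Dividing the total intensity by 8 lowers the level by 10·log₁₀ 8 = 9.031 dB: L₁ = 100.8 − 9.031.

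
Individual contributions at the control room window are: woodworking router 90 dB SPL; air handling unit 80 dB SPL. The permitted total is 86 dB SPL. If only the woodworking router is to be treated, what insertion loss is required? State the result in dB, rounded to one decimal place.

5.3 dB

Everything except the woodworking router sums to 10^(80/10) = 1.000e+08 in linear terms, 80.00 dB SPL.
To meet 86 dB SPL overall, the treated woodworking router may contribute at most 10^(86/10) − 1.000e+08 = 2.981e+08, i.e. 84.74 dB SPL.
So the woodworking router must be reduced from 90 to 84.74 dB SPL: IL = 5.26 dB.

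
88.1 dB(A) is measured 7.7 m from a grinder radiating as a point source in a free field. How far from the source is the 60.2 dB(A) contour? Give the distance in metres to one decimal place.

The 27.9 dB drop corresponds to a distance ratio of 10^(27.9/20) for a point source.
r₂ = 7.7·10^((88.1−60.2)/20) = 7.7·10^(27.9/20) = 191.20 m.

191.2 m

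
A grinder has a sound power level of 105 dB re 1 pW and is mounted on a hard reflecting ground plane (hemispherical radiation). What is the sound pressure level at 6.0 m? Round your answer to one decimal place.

L_p = L_w − 10·log₁₀(2π·r²) with r = 6.0 m.
2π·r² = 226.2 m², 10·log₁₀ of that is 23.545 dB.
L_p = 105 − 23.545 = 81.46 dB.

81.5 dB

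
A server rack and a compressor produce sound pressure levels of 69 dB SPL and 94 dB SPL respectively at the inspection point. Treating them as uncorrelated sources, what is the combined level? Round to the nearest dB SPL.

94 dB SPL

Incoherent sources combine by intensity addition: L_total = 10·log₁₀(Σ 10^(L_i/10)).
Σ 10^(L/10) = 10^(69/10) + 10^(94/10) = 2.520e+09.
L_total = 10·log₁₀(2.520e+09) = 94.01 dB SPL.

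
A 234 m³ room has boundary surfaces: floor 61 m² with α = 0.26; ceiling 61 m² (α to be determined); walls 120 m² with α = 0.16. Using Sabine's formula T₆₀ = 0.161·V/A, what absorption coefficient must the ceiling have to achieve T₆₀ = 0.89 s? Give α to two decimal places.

From T₆₀ = 0.161·V/A, the target T₆₀ = 0.89 s needs A = 0.161·234/0.89 = 42.33 m².
Absorption from the other surfaces = 61·0.26 + 120·0.16 = 35.06 m², so the ceiling must supply 7.27 m² over 61 m².
α = 7.27/61 = 0.119.

0.12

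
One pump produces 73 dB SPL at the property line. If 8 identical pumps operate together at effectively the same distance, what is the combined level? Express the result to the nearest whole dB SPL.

82 dB SPL

With 8 equal, uncorrelated contributions the intensity is 8× that of one unit, giving a rise of 10·log₁₀ 8.
L_total = 73 + 10·log₁₀(8) = 73 + 9.031 = 82.03 dB SPL.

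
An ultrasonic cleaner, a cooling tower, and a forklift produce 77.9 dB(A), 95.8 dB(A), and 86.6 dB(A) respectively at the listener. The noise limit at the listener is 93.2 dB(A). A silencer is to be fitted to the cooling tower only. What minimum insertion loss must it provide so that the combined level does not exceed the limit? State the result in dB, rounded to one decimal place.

The untreated sources together contribute 10^(77.9/10) + 10^(86.6/10) = 5.187e+08, i.e. 87.15 dB(A).
The limit corresponds to 10^(93.2/10) = 2.089e+09; subtracting the fixed part leaves 1.571e+09 for the cooling tower, i.e. 91.96 dB(A).
Required insertion loss = 95.8 − 91.96 = 3.84 dB.

3.8 dB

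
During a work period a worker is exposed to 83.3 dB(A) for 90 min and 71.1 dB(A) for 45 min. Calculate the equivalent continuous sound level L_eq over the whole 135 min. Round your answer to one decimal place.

81.7 dB(A)

L_eq = 10·log₁₀[(1/T)·Σ tᵢ·10^(Lᵢ/10)] with T = 135 min.
Σ tᵢ·10^(Lᵢ/10) = 90·10^(83.3/10) + 45·10^(71.1/10) = 1.982e+10.
L_eq = 10·log₁₀(1.982e+10/135) = 81.67 dB(A).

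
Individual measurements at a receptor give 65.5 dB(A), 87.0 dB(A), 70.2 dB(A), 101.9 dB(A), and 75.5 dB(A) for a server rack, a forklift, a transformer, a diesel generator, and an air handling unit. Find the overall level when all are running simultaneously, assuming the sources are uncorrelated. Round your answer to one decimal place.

102.1 dB(A)

For uncorrelated sources the intensities add, so convert each level to linear form, sum, and take 10·log₁₀ of the total.
Σ 10^(L/10) = 10^(65.5/10) + 10^(87.0/10) + 10^(70.2/10) + 10^(101.9/10) + 10^(75.5/10) = 1.604e+10.
L_total = 10·log₁₀(1.604e+10) = 102.05 dB(A).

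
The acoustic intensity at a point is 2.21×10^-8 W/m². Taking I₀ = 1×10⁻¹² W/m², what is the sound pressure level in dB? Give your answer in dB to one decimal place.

L = 10·log₁₀(I/I₀) = 10·log₁₀(2.21×10^-8/10⁻¹²) = 10·log₁₀(2.21×10^4).
L = 10·(0.3444 + 4) = 43.44 dB.

43.4 dB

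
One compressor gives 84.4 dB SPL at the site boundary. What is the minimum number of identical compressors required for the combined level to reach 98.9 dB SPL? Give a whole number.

The shortfall is 98.9 − 84.4 = 14.5 dB, and N units add 10·log₁₀ N, so need 10·log₁₀ N ≥ 14.5.
N ≥ 10^(14.5/10) = 28.184, so N = 29.

29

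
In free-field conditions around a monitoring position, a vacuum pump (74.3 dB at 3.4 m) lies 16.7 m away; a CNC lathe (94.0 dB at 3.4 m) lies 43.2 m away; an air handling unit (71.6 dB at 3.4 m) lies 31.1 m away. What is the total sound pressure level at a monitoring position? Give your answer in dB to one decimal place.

Apply inverse-square spreading to bring every level to the receiver, then sum 10^(L/10).
vacuum pump: 74.3 − 20·log₁₀(16.7/3.4) = 74.3 − 13.82 = 60.48 dB.
CNC lathe: 94.0 − 20·log₁₀(43.2/3.4) = 94.0 − 22.08 = 71.92 dB.
air handling unit: 71.6 − 20·log₁₀(31.1/3.4) = 71.6 − 19.23 = 52.37 dB.
Σ 10^(L/10) = 1.685e+07 → L_total = 10·log₁₀(1.685e+07) = 72.27 dB.

72.3 dB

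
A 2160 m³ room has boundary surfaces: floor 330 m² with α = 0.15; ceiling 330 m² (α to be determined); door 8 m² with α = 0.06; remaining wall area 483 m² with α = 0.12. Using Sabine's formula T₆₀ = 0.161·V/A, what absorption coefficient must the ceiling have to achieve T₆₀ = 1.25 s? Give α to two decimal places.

A = 0.161·V/T₆₀ = 0.161·2160/1.25 = 278.21 m² sabins.
Absorption from the other surfaces = 330·0.15 + 8·0.06 + 483·0.12 = 107.94 m², so the ceiling must supply 170.27 m² over 330 m².
α = 170.27/330 = 0.516.

0.52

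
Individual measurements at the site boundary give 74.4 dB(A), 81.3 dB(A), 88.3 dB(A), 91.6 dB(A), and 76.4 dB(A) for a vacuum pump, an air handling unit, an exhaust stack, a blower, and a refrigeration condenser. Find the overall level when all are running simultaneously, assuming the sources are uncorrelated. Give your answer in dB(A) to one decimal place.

Incoherent sources combine by intensity addition: L_total = 10·log₁₀(Σ 10^(L_i/10)).
Σ 10^(L/10) = 10^(74.4/10) + 10^(81.3/10) + 10^(88.3/10) + 10^(91.6/10) + 10^(76.4/10) = 2.328e+09.
L_total = 10·log₁₀(2.328e+09) = 93.67 dB(A).

93.7 dB(A)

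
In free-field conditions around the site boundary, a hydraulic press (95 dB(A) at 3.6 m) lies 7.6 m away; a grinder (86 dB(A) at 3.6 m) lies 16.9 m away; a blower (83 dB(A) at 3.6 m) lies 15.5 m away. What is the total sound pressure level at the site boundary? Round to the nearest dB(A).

89 dB(A)

Propagate each source to the receiver with L = L_ref − 20·log₁₀(r/r_ref), then add intensities.
hydraulic press: 95 − 20·log₁₀(7.6/3.6) = 95 − 6.49 = 88.51 dB(A).
grinder: 86 − 20·log₁₀(16.9/3.6) = 86 − 13.43 = 72.57 dB(A).
blower: 83 − 20·log₁₀(15.5/3.6) = 83 − 12.68 = 70.32 dB(A).
Σ 10^(L/10) = 7.384e+08 → L_total = 10·log₁₀(7.384e+08) = 88.68 dB(A).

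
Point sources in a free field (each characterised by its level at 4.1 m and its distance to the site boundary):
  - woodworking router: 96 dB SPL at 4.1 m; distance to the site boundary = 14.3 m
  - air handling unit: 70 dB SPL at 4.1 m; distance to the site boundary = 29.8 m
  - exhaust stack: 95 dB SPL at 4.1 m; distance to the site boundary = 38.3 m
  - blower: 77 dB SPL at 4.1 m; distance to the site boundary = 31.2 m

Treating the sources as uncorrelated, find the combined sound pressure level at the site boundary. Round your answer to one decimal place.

Propagate each source to the receiver with L = L_ref − 20·log₁₀(r/r_ref), then add intensities.
woodworking router: 96 − 20·log₁₀(14.3/4.1) = 96 − 10.85 = 85.15 dB SPL.
air handling unit: 70 − 20·log₁₀(29.8/4.1) = 70 − 17.23 = 52.77 dB SPL.
exhaust stack: 95 − 20·log₁₀(38.3/4.1) = 95 − 19.41 = 75.59 dB SPL.
blower: 77 − 20·log₁₀(31.2/4.1) = 77 − 17.63 = 59.37 dB SPL.
Σ 10^(L/10) = 3.646e+08 → L_total = 10·log₁₀(3.646e+08) = 85.62 dB SPL.

85.6 dB SPL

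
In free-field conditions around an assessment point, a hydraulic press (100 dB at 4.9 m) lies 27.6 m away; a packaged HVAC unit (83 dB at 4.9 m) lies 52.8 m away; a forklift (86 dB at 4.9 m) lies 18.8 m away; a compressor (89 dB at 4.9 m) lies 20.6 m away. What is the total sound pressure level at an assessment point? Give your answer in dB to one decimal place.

Apply inverse-square spreading to bring every level to the receiver, then sum 10^(L/10).
hydraulic press: 100 − 20·log₁₀(27.6/4.9) = 100 − 15.01 = 84.99 dB.
packaged HVAC unit: 83 − 20·log₁₀(52.8/4.9) = 83 − 20.65 = 62.35 dB.
forklift: 86 − 20·log₁₀(18.8/4.9) = 86 − 11.68 = 74.32 dB.
compressor: 89 − 20·log₁₀(20.6/4.9) = 89 − 12.47 = 76.53 dB.
Σ 10^(L/10) = 3.889e+08 → L_total = 10·log₁₀(3.889e+08) = 85.90 dB.

85.9 dB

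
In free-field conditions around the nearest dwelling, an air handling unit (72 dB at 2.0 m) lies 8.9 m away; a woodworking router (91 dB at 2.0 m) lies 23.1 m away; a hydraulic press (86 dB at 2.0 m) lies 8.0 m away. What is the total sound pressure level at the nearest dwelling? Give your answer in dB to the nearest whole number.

Propagate each source to the receiver with L = L_ref − 20·log₁₀(r/r_ref), then add intensities.
air handling unit: 72 − 20·log₁₀(8.9/2.0) = 72 − 12.97 = 59.03 dB.
woodworking router: 91 − 20·log₁₀(23.1/2.0) = 91 − 21.25 = 69.75 dB.
hydraulic press: 86 − 20·log₁₀(8.0/2.0) = 86 − 12.04 = 73.96 dB.
Σ 10^(L/10) = 3.512e+07 → L_total = 10·log₁₀(3.512e+07) = 75.46 dB.

75 dB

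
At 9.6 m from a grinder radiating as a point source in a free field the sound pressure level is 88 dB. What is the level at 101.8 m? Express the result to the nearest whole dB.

67 dB

Spherical spreading from a point source gives a 20·log₁₀(r₂/r₁) drop.
L₂ = 88 − 20·log₁₀(101.8/9.6) = 88 − 20.510 = 67.49 dB.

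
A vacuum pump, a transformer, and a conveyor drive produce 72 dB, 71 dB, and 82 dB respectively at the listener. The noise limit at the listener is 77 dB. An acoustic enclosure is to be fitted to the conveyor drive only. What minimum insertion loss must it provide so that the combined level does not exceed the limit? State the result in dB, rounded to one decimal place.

The untreated sources together contribute 10^(72/10) + 10^(71/10) = 2.844e+07, i.e. 74.54 dB.
To meet 77 dB overall, the treated conveyor drive may contribute at most 10^(77/10) − 2.844e+07 = 2.168e+07, i.e. 73.36 dB.
So the conveyor drive must be reduced from 82 to 73.36 dB: IL = 8.64 dB.

8.6 dB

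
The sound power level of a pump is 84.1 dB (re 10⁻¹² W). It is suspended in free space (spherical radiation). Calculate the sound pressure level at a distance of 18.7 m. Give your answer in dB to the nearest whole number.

48 dB

Free-field spherical radiation: L_p = L_w − 10·log₁₀(4π·r²), r = 18.7 m.
4π·r² = 4394 m², 10·log₁₀ of that is 36.429 dB.
L_p = 84.1 − 36.429 = 47.67 dB.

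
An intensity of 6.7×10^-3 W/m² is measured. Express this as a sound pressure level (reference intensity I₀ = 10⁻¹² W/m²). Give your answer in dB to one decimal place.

Dividing by I₀ shifts the exponent by 12: I/I₀ = 6.7×10^9.
L = 10·(0.8261 + 9) = 98.26 dB.

98.3 dB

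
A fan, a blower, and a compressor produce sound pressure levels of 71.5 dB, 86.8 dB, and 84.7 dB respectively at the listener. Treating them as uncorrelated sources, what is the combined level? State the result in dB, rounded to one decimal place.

89.0 dB

Incoherent sources combine by intensity addition: L_total = 10·log₁₀(Σ 10^(L_i/10)).
Σ 10^(L/10) = 10^(71.5/10) + 10^(86.8/10) + 10^(84.7/10) = 7.879e+08.
L_total = 10·log₁₀(7.879e+08) = 88.96 dB.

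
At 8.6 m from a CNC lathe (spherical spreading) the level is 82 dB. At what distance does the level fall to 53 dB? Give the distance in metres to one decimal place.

242.4 m

For a point source L₁ − L₂ = 20·log₁₀(r₂/r₁), so r₂ = r₁·10^((L₁−L₂)/20).
r₂ = 8.6·10^((82−53)/20) = 8.6·10^(29.0/20) = 242.38 m.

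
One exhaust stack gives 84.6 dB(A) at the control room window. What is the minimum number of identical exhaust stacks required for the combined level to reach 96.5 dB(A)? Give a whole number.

16

Need L₁ + 10·log₁₀ N ≥ 96.5, i.e. log₁₀ N ≥ 1.19.
N ≥ 10^(11.9/10) = 15.488, so N = 16.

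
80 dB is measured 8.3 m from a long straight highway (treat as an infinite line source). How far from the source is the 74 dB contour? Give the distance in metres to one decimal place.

33.0 m

Line-source spreading drops the level by 10·log₁₀(r₂/r₁); inverting, r₂/r₁ = 10^(ΔL/10).
r₂ = 8.3·10^((80−74)/10) = 8.3·10^(6.0/10) = 33.04 m.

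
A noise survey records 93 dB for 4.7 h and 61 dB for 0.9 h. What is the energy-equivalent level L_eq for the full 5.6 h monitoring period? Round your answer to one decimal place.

L_eq = 10·log₁₀[(1/T)·Σ tᵢ·10^(Lᵢ/10)] with T = 5.6 h.
Σ tᵢ·10^(Lᵢ/10) = 4.7·10^(93/10) + 0.9·10^(61/10) = 9.379e+09.
L_eq = 10·log₁₀(9.379e+09/5.6) = 92.24 dB.

92.2 dB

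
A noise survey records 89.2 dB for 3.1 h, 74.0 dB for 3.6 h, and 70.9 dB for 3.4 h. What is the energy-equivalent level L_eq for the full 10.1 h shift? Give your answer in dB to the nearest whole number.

The energy average is taken in the linear domain: L_eq = 10·log₁₀[(Σ tᵢ·10^(Lᵢ/10))/T], T = 10.1 h.
Σ tᵢ·10^(Lᵢ/10) = 3.1·10^(89.2/10) + 3.6·10^(74.0/10) + 3.4·10^(70.9/10) = 2.711e+09.
L_eq = 10·log₁₀(2.711e+09/10.1) = 84.29 dB.

84 dB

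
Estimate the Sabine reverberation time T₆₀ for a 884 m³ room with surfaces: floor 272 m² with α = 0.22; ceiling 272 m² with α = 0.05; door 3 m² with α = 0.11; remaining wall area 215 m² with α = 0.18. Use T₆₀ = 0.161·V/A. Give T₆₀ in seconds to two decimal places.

1.27 s

Summing Sᵢαᵢ: 272·0.22 + 272·0.05 + 3·0.11 + 215·0.18 = 112.47 m².
T₆₀ = 0.161·V/A = 0.161·884/112.47 = 1.265 s.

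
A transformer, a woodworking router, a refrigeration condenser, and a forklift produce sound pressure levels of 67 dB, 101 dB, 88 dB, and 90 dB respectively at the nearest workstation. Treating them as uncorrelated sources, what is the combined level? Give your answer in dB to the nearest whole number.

Incoherent sources combine by intensity addition: L_total = 10·log₁₀(Σ 10^(L_i/10)).
Σ 10^(L/10) = 10^(67/10) + 10^(101/10) + 10^(88/10) + 10^(90/10) = 1.423e+10.
L_total = 10·log₁₀(1.423e+10) = 101.53 dB.

102 dB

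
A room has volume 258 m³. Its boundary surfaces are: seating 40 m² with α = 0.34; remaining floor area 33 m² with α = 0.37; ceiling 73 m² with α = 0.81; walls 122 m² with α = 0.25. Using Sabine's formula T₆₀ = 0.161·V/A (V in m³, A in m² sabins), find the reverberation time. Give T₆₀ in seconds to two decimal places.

A = Σ Sᵢαᵢ = 40·0.34 + 33·0.37 + 73·0.81 + 122·0.25 = 115.44 m².
T₆₀ = 0.161·V/A = 0.161·258/115.44 = 0.360 s.

0.36 s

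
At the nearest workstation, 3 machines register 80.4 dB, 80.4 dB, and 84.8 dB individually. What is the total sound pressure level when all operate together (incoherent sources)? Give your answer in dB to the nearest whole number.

87 dB

Incoherent sources combine by intensity addition: L_total = 10·log₁₀(Σ 10^(L_i/10)).
Σ 10^(L/10) = 10^(80.4/10) + 10^(80.4/10) + 10^(84.8/10) = 5.213e+08.
L_total = 10·log₁₀(5.213e+08) = 87.17 dB.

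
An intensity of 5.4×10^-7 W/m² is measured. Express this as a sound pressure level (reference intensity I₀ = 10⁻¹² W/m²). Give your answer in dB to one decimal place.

57.3 dB

I/I₀ = 5.4×10^-7/10⁻¹² = 5.4×10^5, and L = 10·log₁₀(I/I₀).
L = 10·(0.7324 + 5) = 57.32 dB.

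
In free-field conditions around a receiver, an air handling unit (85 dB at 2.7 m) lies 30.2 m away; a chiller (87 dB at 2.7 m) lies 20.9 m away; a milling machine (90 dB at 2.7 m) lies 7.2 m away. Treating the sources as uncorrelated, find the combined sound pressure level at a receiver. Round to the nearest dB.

82 dB

Propagate each source to the receiver with L = L_ref − 20·log₁₀(r/r_ref), then add intensities.
air handling unit: 85 − 20·log₁₀(30.2/2.7) = 85 − 20.97 = 64.03 dB.
chiller: 87 − 20·log₁₀(20.9/2.7) = 87 − 17.78 = 69.22 dB.
milling machine: 90 − 20·log₁₀(7.2/2.7) = 90 − 8.52 = 81.48 dB.
Σ 10^(L/10) = 1.515e+08 → L_total = 10·log₁₀(1.515e+08) = 81.80 dB.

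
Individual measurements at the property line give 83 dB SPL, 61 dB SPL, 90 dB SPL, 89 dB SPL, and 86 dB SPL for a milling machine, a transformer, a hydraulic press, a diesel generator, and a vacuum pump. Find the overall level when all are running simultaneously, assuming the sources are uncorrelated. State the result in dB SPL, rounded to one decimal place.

Incoherent sources combine by intensity addition: L_total = 10·log₁₀(Σ 10^(L_i/10)).
Σ 10^(L/10) = 10^(83/10) + 10^(61/10) + 10^(90/10) + 10^(89/10) + 10^(86/10) = 2.393e+09.
L_total = 10·log₁₀(2.393e+09) = 93.79 dB SPL.

93.8 dB SPL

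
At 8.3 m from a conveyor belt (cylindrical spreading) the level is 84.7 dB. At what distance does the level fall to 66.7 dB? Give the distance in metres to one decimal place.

For a line source L₁ − L₂ = 10·log₁₀(r₂/r₁), so r₂ = r₁·10^((L₁−L₂)/10).
r₂ = 8.3·10^((84.7−66.7)/10) = 8.3·10^(18.0/10) = 523.69 m.

523.7 m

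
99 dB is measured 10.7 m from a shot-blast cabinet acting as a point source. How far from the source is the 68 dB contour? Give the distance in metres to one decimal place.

379.7 m

For a point source L₁ − L₂ = 20·log₁₀(r₂/r₁), so r₂ = r₁·10^((L₁−L₂)/20).
r₂ = 10.7·10^((99−68)/20) = 10.7·10^(31.0/20) = 379.65 m.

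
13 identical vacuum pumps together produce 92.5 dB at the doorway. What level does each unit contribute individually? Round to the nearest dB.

81 dB

Dividing the total intensity by 13 lowers the level by 10·log₁₀ 13 = 11.139 dB: L₁ = 92.5 − 11.139.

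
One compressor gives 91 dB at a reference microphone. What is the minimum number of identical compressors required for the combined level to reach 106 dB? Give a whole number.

32

The shortfall is 106 − 91 = 15.0 dB, and N units add 10·log₁₀ N, so need 10·log₁₀ N ≥ 15.0.
N ≥ 10^(15.0/10) = 31.623, so N = 32.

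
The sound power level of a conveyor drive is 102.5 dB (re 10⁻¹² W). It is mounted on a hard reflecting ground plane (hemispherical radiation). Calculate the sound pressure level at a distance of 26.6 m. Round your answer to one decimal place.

66.0 dB

Free-field hemispherical radiation: L_p = L_w − 10·log₁₀(2π·r²), r = 26.6 m.
2π·r² = 4446 m², 10·log₁₀ of that is 36.479 dB.
L_p = 102.5 − 36.479 = 66.02 dB.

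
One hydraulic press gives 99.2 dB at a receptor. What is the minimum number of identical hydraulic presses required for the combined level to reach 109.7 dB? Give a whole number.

N identical sources give L₁ + 10·log₁₀ N, so require 10·log₁₀ N ≥ 109.7 − 99.2 = 10.5 dB.
N ≥ 10^(10.5/10) = 11.220, so N = 12.

12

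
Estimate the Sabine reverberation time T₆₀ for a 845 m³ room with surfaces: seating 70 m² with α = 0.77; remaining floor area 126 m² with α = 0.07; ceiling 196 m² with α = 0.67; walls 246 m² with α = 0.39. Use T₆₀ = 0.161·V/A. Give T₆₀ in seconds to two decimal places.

Total absorption A = 70·0.77 + 126·0.07 + 196·0.67 + 246·0.39 = 289.98 m² sabins.
T₆₀ = 0.161·V/A = 0.161·845/289.98 = 0.469 s.

0.47 s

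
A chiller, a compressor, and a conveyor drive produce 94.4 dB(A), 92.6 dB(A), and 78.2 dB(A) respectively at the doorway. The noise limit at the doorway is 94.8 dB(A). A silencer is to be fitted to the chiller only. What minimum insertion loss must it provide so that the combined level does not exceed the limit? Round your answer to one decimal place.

3.9 dB

Fixed contribution from the other sources: Σ 10^(L/10) = 10^(92.6/10) + 10^(78.2/10) = 1.886e+09 (92.75 dB(A)).
To meet 94.8 dB(A) overall, the treated chiller may contribute at most 10^(94.8/10) − 1.886e+09 = 1.134e+09, i.e. 90.55 dB(A).
Required insertion loss = 94.4 − 90.55 = 3.85 dB.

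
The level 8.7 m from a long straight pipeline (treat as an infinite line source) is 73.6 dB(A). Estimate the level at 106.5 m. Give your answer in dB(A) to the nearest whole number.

63 dB(A)

Line-source attenuation: ΔL = 10·log₁₀(r₂/r₁) = 10·log₁₀(106.5/8.7) = 10.878 dB.
L₂ = 73.6 − 10·log₁₀(106.5/8.7) = 73.6 − 10.878 = 62.72 dB(A).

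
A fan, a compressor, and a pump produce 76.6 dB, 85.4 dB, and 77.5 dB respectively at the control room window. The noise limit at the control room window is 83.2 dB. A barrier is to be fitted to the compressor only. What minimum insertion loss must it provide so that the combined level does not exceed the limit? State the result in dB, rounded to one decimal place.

Fixed contribution from the other sources: Σ 10^(L/10) = 10^(76.6/10) + 10^(77.5/10) = 1.019e+08 (80.08 dB).
To meet 83.2 dB overall, the treated compressor may contribute at most 10^(83.2/10) − 1.019e+08 = 1.070e+08, i.e. 80.29 dB.
So the compressor must be reduced from 85.4 to 80.29 dB: IL = 5.11 dB.

5.1 dB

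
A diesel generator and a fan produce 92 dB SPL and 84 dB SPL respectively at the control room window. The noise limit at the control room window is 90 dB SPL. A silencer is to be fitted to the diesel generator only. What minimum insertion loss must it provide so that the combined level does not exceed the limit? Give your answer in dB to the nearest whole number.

3 dB

The untreated sources together contribute 10^(84/10) = 2.512e+08, i.e. 84.00 dB SPL.
The limit corresponds to 10^(90/10) = 1.000e+09; subtracting the fixed part leaves 7.488e+08 for the diesel generator, i.e. 88.74 dB SPL.
Required insertion loss = 92 − 88.74 = 3.26 dB.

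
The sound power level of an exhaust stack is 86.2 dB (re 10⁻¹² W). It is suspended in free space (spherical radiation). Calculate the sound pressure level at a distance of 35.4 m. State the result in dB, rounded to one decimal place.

44.2 dB

The power spreads over a sphere of area 4π·r², so L_p = L_w − 10·log₁₀(4π·r²).
4π·r² = 1.575e+04 m², 10·log₁₀ of that is 41.972 dB.
L_p = 86.2 − 41.972 = 44.23 dB.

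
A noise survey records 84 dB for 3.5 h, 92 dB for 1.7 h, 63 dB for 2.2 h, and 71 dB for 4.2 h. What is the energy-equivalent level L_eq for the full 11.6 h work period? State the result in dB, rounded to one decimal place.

The energy average is taken in the linear domain: L_eq = 10·log₁₀[(Σ tᵢ·10^(Lᵢ/10))/T], T = 11.6 h.
Σ tᵢ·10^(Lᵢ/10) = 3.5·10^(84/10) + 1.7·10^(92/10) + 2.2·10^(63/10) + 4.2·10^(71/10) = 3.631e+09.
L_eq = 10·log₁₀(3.631e+09/11.6) = 84.96 dB.

85.0 dB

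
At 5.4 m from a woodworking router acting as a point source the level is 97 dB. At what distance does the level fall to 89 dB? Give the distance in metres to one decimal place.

The 8.0 dB drop corresponds to a distance ratio of 10^(8.0/20) for a point source.
r₂ = 5.4·10^((97−89)/20) = 5.4·10^(8.0/20) = 13.56 m.

13.6 m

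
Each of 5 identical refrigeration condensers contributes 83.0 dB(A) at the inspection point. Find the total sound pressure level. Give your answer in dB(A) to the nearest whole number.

N identical incoherent sources raise the level by 10·log₁₀ N.
L_total = 83.0 + 10·log₁₀(5) = 83.0 + 6.990 = 89.99 dB(A).

90 dB(A)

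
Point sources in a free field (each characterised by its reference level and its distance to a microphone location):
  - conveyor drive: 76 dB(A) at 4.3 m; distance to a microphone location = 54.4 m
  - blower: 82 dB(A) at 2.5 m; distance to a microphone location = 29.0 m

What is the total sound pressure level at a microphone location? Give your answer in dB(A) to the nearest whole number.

62 dB(A)

Propagate each source to the receiver with L = L_ref − 20·log₁₀(r/r_ref), then add intensities.
conveyor drive: 76 − 20·log₁₀(54.4/4.3) = 76 − 22.04 = 53.96 dB(A).
blower: 82 − 20·log₁₀(29.0/2.5) = 82 − 21.29 = 60.71 dB(A).
Σ 10^(L/10) = 1.427e+06 → L_total = 10·log₁₀(1.427e+06) = 61.54 dB(A).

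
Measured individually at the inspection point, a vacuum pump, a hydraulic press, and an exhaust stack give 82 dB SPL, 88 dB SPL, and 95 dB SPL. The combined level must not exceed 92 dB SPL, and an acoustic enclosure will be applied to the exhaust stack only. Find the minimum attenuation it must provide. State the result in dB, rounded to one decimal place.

Fixed contribution from the other sources: Σ 10^(L/10) = 10^(82/10) + 10^(88/10) = 7.894e+08 (88.97 dB SPL).
The limit corresponds to 10^(92/10) = 1.585e+09; subtracting the fixed part leaves 7.954e+08 for the exhaust stack, i.e. 89.01 dB SPL.
Required insertion loss = 95 − 89.01 = 5.99 dB.

6.0 dB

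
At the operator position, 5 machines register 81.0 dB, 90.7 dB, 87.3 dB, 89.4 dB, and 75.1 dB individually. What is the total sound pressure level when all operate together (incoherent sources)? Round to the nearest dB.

94 dB

For uncorrelated sources the intensities add, so convert each level to linear form, sum, and take 10·log₁₀ of the total.
Σ 10^(L/10) = 10^(81.0/10) + 10^(90.7/10) + 10^(87.3/10) + 10^(89.4/10) + 10^(75.1/10) = 2.741e+09.
L_total = 10·log₁₀(2.741e+09) = 94.38 dB.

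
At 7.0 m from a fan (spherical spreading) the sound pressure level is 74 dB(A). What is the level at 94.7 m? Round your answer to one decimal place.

For a point source, L₂ = L₁ − 20·log₁₀(r₂/r₁).
L₂ = 74 − 20·log₁₀(94.7/7.0) = 74 − 22.625 = 51.37 dB(A).

51.4 dB(A)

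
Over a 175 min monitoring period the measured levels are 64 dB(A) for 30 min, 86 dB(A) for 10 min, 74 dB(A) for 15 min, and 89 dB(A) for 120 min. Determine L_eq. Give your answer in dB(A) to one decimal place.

Weight each interval's intensity by its duration and average over T = 175 min:
Σ tᵢ·10^(Lᵢ/10) = 30·10^(64/10) + 10·10^(86/10) + 15·10^(74/10) + 120·10^(89/10) = 9.975e+10.
L_eq = 10·log₁₀(9.975e+10/175) = 87.56 dB(A).

87.6 dB(A)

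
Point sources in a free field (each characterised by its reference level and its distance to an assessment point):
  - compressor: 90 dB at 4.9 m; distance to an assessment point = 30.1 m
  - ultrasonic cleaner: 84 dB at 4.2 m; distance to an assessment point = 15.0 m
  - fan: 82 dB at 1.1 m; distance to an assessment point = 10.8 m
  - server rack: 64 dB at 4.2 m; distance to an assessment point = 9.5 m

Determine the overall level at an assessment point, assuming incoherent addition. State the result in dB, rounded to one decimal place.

Apply inverse-square spreading to bring every level to the receiver, then sum 10^(L/10).
compressor: 90 − 20·log₁₀(30.1/4.9) = 90 − 15.77 = 74.23 dB.
ultrasonic cleaner: 84 − 20·log₁₀(15.0/4.2) = 84 − 11.06 = 72.94 dB.
fan: 82 − 20·log₁₀(10.8/1.1) = 82 − 19.84 = 62.16 dB.
server rack: 64 − 20·log₁₀(9.5/4.2) = 64 − 7.09 = 56.91 dB.
Σ 10^(L/10) = 4.833e+07 → L_total = 10·log₁₀(4.833e+07) = 76.84 dB.

76.8 dB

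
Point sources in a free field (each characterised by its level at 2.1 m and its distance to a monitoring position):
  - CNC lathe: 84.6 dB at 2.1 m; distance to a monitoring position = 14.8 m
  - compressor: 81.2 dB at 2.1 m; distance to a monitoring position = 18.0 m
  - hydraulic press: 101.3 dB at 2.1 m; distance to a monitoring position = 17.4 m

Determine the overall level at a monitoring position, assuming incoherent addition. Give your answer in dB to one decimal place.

83.1 dB

Propagate each source to the receiver with L = L_ref − 20·log₁₀(r/r_ref), then add intensities.
CNC lathe: 84.6 − 20·log₁₀(14.8/2.1) = 84.6 − 16.96 = 67.64 dB.
compressor: 81.2 − 20·log₁₀(18.0/2.1) = 81.2 − 18.66 = 62.54 dB.
hydraulic press: 101.3 − 20·log₁₀(17.4/2.1) = 101.3 − 18.37 = 82.93 dB.
Σ 10^(L/10) = 2.041e+08 → L_total = 10·log₁₀(2.041e+08) = 83.10 dB.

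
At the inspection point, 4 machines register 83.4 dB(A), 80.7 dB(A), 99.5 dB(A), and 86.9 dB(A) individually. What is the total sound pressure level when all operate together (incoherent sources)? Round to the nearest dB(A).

Incoherent sources combine by intensity addition: L_total = 10·log₁₀(Σ 10^(L_i/10)).
Σ 10^(L/10) = 10^(83.4/10) + 10^(80.7/10) + 10^(99.5/10) + 10^(86.9/10) = 9.739e+09.
L_total = 10·log₁₀(9.739e+09) = 99.88 dB(A).

100 dB(A)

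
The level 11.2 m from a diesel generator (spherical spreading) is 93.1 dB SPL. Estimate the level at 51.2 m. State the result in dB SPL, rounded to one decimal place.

79.9 dB SPL

Point-source attenuation: ΔL = 20·log₁₀(r₂/r₁) = 20·log₁₀(51.2/11.2) = 13.201 dB.
L₂ = 93.1 − 20·log₁₀(51.2/11.2) = 93.1 − 13.201 = 79.90 dB SPL.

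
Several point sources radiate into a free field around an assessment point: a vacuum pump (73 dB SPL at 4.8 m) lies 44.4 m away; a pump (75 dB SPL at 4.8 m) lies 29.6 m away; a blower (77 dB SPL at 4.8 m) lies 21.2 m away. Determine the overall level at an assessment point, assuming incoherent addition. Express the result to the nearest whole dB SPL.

Propagate each source to the receiver with L = L_ref − 20·log₁₀(r/r_ref), then add intensities.
vacuum pump: 73 − 20·log₁₀(44.4/4.8) = 73 − 19.32 = 53.68 dB SPL.
pump: 75 − 20·log₁₀(29.6/4.8) = 75 − 15.80 = 59.20 dB SPL.
blower: 77 − 20·log₁₀(21.2/4.8) = 77 − 12.90 = 64.10 dB SPL.
Σ 10^(L/10) = 3.634e+06 → L_total = 10·log₁₀(3.634e+06) = 65.60 dB SPL.

66 dB SPL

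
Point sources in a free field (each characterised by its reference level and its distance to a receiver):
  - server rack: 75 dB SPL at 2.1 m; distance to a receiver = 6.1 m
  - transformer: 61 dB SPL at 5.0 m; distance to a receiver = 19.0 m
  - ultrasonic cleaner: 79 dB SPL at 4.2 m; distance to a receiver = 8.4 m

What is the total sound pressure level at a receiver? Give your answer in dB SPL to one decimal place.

73.7 dB SPL

Propagate each source to the receiver with L = L_ref − 20·log₁₀(r/r_ref), then add intensities.
server rack: 75 − 20·log₁₀(6.1/2.1) = 75 − 9.26 = 65.74 dB SPL.
transformer: 61 − 20·log₁₀(19.0/5.0) = 61 − 11.60 = 49.40 dB SPL.
ultrasonic cleaner: 79 − 20·log₁₀(8.4/4.2) = 79 − 6.02 = 72.98 dB SPL.
Σ 10^(L/10) = 2.369e+07 → L_total = 10·log₁₀(2.369e+07) = 73.75 dB SPL.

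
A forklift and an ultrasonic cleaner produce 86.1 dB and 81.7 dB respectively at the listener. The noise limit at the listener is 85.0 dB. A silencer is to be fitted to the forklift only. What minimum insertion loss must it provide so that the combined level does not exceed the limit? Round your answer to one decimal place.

3.8 dB

Fixed contribution from the other source: Σ 10^(L/10) = 10^(81.7/10) = 1.479e+08 (81.70 dB).
To meet 85.0 dB overall, the treated forklift may contribute at most 10^(85.0/10) − 1.479e+08 = 1.683e+08, i.e. 82.26 dB.
Required insertion loss = 86.1 − 82.26 = 3.84 dB.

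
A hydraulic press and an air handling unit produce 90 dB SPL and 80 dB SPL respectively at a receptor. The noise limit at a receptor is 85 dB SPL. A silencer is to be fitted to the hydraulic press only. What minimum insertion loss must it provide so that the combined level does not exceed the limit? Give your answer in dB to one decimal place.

6.7 dB

Fixed contribution from the other source: Σ 10^(L/10) = 10^(80/10) = 1.000e+08 (80.00 dB SPL).
The limit corresponds to 10^(85/10) = 3.162e+08; subtracting the fixed part leaves 2.162e+08 for the hydraulic press, i.e. 83.35 dB SPL.
So the hydraulic press must be reduced from 90 to 83.35 dB SPL: IL = 6.65 dB.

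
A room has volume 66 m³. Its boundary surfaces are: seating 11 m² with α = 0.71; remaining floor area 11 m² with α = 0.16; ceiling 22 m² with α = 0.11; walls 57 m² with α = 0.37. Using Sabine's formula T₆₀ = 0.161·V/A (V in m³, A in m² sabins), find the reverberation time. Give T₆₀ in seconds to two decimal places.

Summing Sᵢαᵢ: 11·0.71 + 11·0.16 + 22·0.11 + 57·0.37 = 33.08 m².
T₆₀ = 0.161 × 66 / 33.08 = 0.321 s.

0.32 s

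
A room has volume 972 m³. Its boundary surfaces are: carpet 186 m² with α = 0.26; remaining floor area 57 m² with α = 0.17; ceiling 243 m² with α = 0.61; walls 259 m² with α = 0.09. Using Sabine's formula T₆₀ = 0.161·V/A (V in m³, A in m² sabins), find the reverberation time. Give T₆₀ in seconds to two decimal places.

Summing Sᵢαᵢ: 186·0.26 + 57·0.17 + 243·0.61 + 259·0.09 = 229.59 m².
T₆₀ = 0.161·V/A = 0.161·972/229.59 = 0.682 s.

0.68 s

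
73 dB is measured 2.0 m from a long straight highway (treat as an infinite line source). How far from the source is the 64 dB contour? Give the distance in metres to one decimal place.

Line-source spreading drops the level by 10·log₁₀(r₂/r₁); inverting, r₂/r₁ = 10^(ΔL/10).
r₂ = 2.0·10^((73−64)/10) = 2.0·10^(9.0/10) = 15.89 m.

15.9 m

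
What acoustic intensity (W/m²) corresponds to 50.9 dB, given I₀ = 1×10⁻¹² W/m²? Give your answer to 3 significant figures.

1.23e-07 W/m²

I = I₀·10^(L/10) = 10⁻¹² × 10^(50.9/10) = 10^(-6.910).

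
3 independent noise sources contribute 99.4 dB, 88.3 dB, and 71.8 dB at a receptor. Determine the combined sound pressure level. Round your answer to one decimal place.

For uncorrelated sources the intensities add, so convert each level to linear form, sum, and take 10·log₁₀ of the total.
Σ 10^(L/10) = 10^(99.4/10) + 10^(88.3/10) + 10^(71.8/10) = 9.401e+09.
L_total = 10·log₁₀(9.401e+09) = 99.73 dB.

99.7 dB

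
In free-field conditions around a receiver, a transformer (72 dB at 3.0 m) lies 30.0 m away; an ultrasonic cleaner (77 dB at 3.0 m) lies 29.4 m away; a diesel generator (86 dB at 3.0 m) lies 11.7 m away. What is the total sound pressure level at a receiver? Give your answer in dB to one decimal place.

74.3 dB

Apply inverse-square spreading to bring every level to the receiver, then sum 10^(L/10).
transformer: 72 − 20·log₁₀(30.0/3.0) = 72 − 20.00 = 52.00 dB.
ultrasonic cleaner: 77 − 20·log₁₀(29.4/3.0) = 77 − 19.82 = 57.18 dB.
diesel generator: 86 − 20·log₁₀(11.7/3.0) = 86 − 11.82 = 74.18 dB.
Σ 10^(L/10) = 2.685e+07 → L_total = 10·log₁₀(2.685e+07) = 74.29 dB.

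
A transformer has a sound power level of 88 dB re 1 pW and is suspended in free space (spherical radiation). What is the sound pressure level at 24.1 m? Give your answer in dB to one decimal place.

49.4 dB

Free-field spherical radiation: L_p = L_w − 10·log₁₀(4π·r²), r = 24.1 m.
4π·r² = 7299 m², 10·log₁₀ of that is 38.632 dB.
L_p = 88 − 38.632 = 49.37 dB.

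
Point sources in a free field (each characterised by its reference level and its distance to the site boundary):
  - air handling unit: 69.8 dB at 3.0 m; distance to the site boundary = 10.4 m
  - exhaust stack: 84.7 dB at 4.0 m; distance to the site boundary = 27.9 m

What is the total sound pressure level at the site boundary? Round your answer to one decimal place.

68.4 dB

Apply inverse-square spreading to bring every level to the receiver, then sum 10^(L/10).
air handling unit: 69.8 − 20·log₁₀(10.4/3.0) = 69.8 − 10.80 = 59.00 dB.
exhaust stack: 84.7 − 20·log₁₀(27.9/4.0) = 84.7 − 16.87 = 67.83 dB.
Σ 10^(L/10) = 6.861e+06 → L_total = 10·log₁₀(6.861e+06) = 68.36 dB.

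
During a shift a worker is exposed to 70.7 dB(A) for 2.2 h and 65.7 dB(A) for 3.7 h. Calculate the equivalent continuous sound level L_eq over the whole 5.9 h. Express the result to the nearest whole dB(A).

68 dB(A)

Weight each interval's intensity by its duration and average over T = 5.9 h:
Σ tᵢ·10^(Lᵢ/10) = 2.2·10^(70.7/10) + 3.7·10^(65.7/10) = 3.959e+07.
L_eq = 10·log₁₀(3.959e+07/5.9) = 68.27 dB(A).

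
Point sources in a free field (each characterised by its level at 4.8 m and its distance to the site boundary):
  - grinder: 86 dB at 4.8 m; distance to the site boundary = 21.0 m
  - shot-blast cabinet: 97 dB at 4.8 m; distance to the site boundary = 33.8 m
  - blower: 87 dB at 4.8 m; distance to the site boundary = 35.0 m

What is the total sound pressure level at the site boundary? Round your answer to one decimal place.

First find each source's level at the receiver (point-source: −20·log₁₀(r/r_ref)), then combine on an intensity basis.
grinder: 86 − 20·log₁₀(21.0/4.8) = 86 − 12.82 = 73.18 dB.
shot-blast cabinet: 97 − 20·log₁₀(33.8/4.8) = 97 − 16.95 = 80.05 dB.
blower: 87 − 20·log₁₀(35.0/4.8) = 87 − 17.26 = 69.74 dB.
Σ 10^(L/10) = 1.313e+08 → L_total = 10·log₁₀(1.313e+08) = 81.18 dB.

81.2 dB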